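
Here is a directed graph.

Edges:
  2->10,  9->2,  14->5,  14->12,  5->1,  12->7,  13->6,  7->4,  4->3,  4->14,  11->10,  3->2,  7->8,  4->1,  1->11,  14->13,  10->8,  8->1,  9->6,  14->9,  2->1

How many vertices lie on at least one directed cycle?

8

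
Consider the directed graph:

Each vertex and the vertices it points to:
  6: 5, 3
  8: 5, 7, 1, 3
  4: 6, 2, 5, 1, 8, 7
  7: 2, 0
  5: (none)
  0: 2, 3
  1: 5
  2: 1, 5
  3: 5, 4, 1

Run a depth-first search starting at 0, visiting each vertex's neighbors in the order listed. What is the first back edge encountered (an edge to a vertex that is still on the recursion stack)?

6→3

DFS from 0 (visiting each vertex's neighbors in the order listed); mark gray on enter, black on exit:
0 gray
  2 gray
    1 gray
      5 gray
      5 black
    1 black
    2→5: 5 black — skip
  2 black
  3 gray
    3→5: 5 black — skip
    4 gray
      6 gray
        6→5: 5 black — skip
        6→3: 3 is gray → back edge
First back edge: 6 → 3.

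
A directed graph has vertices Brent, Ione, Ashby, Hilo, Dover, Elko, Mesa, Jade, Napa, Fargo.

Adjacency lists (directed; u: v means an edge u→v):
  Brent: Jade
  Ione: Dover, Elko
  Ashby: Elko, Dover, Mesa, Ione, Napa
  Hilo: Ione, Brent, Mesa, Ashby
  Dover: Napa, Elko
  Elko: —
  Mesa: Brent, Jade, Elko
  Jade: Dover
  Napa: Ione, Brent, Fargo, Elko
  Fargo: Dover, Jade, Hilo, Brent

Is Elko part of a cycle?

Elko lies on a cycle iff there is a path from Elko back to itself.
Exploring from Elko, it never reaches itself; equivalently, its strongly connected component is a singleton.

No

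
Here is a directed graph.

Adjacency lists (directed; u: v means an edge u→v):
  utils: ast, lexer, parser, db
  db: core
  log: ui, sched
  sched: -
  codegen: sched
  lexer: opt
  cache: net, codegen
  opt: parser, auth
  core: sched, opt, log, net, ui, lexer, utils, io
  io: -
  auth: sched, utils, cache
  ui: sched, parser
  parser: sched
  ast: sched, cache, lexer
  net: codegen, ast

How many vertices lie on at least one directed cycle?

A vertex is on a directed cycle iff it belongs to a strongly connected component of size ≥ 2 (or has a self-loop).
The vertices on cycles are {db, ast, net, opt, auth, core, cache, lexer, utils} — 9 in total.

9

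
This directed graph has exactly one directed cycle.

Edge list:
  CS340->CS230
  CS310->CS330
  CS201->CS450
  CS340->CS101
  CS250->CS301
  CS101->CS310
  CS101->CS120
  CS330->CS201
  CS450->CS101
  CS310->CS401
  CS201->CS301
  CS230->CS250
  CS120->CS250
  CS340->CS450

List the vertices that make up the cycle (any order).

CS101, CS201, CS310, CS330, CS450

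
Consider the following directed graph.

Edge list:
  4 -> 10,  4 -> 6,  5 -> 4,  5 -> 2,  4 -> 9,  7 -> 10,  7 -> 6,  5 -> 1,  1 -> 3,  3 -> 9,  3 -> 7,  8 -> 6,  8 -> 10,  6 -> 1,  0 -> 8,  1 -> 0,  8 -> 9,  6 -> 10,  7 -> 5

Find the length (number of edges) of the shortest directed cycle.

4

For each vertex v, BFS finds the shortest path from v back to v.
The shortest such closed walk is 5 → 1 → 3 → 7 → 5, length 4.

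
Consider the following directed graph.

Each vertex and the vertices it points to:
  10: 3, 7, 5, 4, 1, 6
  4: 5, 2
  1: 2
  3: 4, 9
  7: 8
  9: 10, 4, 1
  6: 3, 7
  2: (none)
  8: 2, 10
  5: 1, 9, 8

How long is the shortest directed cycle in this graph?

For each vertex v, BFS finds the shortest path from v back to v.
The shortest such closed walk is 10 → 5 → 9 → 10, length 3.

3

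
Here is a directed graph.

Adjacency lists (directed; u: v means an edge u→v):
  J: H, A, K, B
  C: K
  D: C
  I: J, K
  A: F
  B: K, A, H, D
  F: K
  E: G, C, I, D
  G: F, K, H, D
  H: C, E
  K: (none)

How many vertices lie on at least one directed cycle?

6

A vertex is on a directed cycle iff it belongs to a strongly connected component of size ≥ 2 (or has a self-loop).
The vertices on cycles are {B, E, G, H, I, J} — 6 in total.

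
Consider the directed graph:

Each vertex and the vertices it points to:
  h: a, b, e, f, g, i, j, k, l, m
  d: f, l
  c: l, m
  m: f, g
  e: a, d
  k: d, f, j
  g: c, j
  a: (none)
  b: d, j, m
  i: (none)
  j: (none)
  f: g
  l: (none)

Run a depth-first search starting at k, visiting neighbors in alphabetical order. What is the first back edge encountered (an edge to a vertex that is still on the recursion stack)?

m→f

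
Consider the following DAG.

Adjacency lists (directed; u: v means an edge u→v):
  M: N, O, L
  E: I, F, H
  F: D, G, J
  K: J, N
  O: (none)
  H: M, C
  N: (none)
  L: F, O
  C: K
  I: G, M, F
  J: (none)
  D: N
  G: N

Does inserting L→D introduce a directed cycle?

Adding L→D creates a cycle iff D can already reach L.
Explore from D: no path reaches L. The graph stays acyclic.

No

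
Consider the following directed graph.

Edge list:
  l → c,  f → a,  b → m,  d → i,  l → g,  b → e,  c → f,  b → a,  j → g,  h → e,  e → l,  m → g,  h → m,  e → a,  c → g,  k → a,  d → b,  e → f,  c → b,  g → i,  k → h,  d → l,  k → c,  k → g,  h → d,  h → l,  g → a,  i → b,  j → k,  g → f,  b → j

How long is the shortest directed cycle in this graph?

4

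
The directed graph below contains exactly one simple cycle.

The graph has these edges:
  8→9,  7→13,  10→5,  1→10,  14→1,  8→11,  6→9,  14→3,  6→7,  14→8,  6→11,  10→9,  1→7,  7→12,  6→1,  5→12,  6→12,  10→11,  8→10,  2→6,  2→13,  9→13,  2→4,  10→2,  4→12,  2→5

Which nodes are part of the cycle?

1, 2, 6, 10

DFS with gray/black marking from 10:
10 gray
  2 gray
    5 gray
      12 gray
      12 black
    5 black
    13 gray
    13 black
    4 gray
      4→12: 12 black — skip
    4 black
    6 gray
      1 gray
        7 gray
          7→12: 12 black — skip
          7→13: 13 black — skip
        7 black
        1→10: 10 is gray → back edge
Back edge closes the cycle 10 → 2 → 6 → 1 → 10; its vertices are {1, 2, 6, 10}.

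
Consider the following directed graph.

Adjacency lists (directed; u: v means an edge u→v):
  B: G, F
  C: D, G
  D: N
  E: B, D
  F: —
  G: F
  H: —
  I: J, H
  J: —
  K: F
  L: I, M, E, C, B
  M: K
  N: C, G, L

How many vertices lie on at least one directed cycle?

5

A vertex is on a directed cycle iff it belongs to a strongly connected component of size ≥ 2 (or has a self-loop).
The vertices on cycles are {C, D, E, L, N} — 5 in total.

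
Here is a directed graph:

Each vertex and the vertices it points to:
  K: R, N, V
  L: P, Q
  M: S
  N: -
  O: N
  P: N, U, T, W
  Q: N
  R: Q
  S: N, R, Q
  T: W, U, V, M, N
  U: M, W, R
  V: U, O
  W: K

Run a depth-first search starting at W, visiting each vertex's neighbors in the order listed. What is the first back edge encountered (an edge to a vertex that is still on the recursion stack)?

U→W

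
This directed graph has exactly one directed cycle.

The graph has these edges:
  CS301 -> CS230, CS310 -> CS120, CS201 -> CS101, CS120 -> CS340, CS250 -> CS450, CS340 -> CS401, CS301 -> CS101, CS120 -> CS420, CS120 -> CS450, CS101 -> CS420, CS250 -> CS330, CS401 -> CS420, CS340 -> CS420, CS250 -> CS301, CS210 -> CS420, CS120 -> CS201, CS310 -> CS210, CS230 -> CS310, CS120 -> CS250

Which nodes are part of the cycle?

CS120, CS230, CS250, CS301, CS310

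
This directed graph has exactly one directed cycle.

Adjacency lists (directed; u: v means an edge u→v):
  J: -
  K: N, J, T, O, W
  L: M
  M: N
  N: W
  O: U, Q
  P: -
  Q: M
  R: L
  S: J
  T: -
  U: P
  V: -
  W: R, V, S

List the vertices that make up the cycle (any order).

DFS with gray/black marking from W:
W gray
  R gray
    L gray
      M gray
        N gray
          N→W: W is gray → back edge
Back edge closes the cycle W → R → L → M → N → W; its vertices are {L, M, N, R, W}.

L, M, N, R, W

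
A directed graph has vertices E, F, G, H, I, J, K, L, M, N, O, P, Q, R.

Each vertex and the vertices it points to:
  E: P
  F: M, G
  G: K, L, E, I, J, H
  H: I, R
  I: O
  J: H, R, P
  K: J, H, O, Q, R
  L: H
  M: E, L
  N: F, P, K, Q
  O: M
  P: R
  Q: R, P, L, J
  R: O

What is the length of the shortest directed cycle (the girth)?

5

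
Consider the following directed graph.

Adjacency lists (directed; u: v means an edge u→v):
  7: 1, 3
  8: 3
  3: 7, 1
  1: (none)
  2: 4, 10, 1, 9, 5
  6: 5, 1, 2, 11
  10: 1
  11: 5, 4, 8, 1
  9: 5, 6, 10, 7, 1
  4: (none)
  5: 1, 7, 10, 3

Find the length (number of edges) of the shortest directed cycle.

For each vertex v, BFS finds the shortest path from v back to v.
The shortest such closed walk is 3 → 7 → 3, length 2.

2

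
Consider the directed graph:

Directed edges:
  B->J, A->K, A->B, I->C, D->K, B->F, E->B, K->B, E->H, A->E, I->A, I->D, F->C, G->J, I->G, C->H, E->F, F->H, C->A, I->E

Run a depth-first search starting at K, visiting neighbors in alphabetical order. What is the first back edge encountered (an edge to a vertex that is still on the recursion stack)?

A→B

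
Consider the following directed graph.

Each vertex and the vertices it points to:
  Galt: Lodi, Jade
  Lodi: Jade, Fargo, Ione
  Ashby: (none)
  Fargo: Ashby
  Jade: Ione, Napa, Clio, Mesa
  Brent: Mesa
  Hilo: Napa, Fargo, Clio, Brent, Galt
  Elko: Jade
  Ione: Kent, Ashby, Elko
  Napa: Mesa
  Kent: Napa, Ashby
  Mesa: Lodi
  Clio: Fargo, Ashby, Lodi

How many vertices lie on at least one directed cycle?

8

A vertex is on a directed cycle iff it belongs to a strongly connected component of size ≥ 2 (or has a self-loop).
The vertices on cycles are {Clio, Elko, Ione, Jade, Kent, Lodi, Mesa, Napa} — 8 in total.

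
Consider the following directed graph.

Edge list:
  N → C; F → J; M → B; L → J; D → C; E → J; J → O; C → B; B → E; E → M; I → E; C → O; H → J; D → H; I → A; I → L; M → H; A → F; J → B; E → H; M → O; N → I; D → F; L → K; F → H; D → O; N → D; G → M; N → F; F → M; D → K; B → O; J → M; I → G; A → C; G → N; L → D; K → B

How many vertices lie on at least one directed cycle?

8

A vertex is on a directed cycle iff it belongs to a strongly connected component of size ≥ 2 (or has a self-loop).
The vertices on cycles are {B, E, G, H, I, J, M, N} — 8 in total.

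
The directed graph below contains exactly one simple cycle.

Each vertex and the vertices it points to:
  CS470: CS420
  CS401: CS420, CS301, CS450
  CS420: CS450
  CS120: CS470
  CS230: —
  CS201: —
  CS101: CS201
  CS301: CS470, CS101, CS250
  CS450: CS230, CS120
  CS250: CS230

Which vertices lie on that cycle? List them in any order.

DFS with gray/black marking from CS420:
CS420 gray
  CS450 gray
    CS230 gray
    CS230 black
    CS120 gray
      CS470 gray
        CS470→CS420: CS420 is gray → back edge
Back edge closes the cycle CS420 → CS450 → CS120 → CS470 → CS420; its vertices are {CS120, CS420, CS450, CS470}.

CS120, CS420, CS450, CS470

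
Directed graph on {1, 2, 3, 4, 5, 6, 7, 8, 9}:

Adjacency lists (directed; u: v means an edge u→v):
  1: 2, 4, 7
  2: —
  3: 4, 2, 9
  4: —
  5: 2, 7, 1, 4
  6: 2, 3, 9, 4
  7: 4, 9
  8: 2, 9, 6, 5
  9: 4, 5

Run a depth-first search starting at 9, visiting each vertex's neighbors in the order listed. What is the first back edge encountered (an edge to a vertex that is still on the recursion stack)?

7->9

DFS from 9 (visiting each vertex's neighbors in the order listed); mark gray on enter, black on exit:
9 gray
  4 gray
  4 black
  5 gray
    2 gray
    2 black
    7 gray
      7→4: 4 black — skip
      7→9: 9 is gray → back edge
First back edge: 7 → 9.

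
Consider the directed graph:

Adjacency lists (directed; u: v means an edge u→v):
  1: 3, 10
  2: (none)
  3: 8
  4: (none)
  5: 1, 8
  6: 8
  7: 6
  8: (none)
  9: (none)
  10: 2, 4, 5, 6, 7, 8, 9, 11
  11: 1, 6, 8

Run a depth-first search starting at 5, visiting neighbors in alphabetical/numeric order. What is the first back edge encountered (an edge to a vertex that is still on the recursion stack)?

DFS from 5 (visiting neighbors in alphabetical/numeric order); mark gray on enter, black on exit:
5 gray
  1 gray
    3 gray
      8 gray
      8 black
    3 black
    10 gray
      2 gray
      2 black
      4 gray
      4 black
      10→5: 5 is gray → back edge
First back edge: 10 → 5.

10->5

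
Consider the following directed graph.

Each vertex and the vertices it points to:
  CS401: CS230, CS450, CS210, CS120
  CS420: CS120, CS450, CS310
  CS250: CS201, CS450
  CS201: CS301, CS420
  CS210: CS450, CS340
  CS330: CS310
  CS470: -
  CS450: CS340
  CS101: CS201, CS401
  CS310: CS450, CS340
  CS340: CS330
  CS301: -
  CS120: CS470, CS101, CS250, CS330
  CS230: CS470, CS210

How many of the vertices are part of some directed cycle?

10

A vertex is on a directed cycle iff it belongs to a strongly connected component of size ≥ 2 (or has a self-loop).
The vertices on cycles are {CS101, CS120, CS201, CS250, CS310, CS330, CS340, CS401, CS420, CS450} — 10 in total.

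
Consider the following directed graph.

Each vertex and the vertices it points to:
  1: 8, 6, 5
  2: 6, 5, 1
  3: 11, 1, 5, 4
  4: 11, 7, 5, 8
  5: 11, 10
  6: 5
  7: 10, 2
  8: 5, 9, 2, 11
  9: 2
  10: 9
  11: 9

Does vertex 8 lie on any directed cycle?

8 is on a cycle iff 8 can reach itself via ≥1 edge.
8 → 2 → 1 → 8 — yes.

Yes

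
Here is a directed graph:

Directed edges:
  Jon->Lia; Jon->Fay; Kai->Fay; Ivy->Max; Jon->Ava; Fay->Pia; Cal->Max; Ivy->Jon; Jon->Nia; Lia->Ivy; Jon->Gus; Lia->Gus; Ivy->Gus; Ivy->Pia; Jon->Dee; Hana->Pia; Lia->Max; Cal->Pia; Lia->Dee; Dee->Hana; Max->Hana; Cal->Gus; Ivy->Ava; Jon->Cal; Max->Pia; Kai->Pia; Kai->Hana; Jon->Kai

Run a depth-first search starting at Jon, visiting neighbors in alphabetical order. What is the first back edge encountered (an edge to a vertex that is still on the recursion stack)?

Ivy→Jon

DFS from Jon (visiting neighbors in alphabetical order); mark gray on enter, black on exit:
Jon gray
  Ava gray
  Ava black
  Cal gray
    Gus gray
    Gus black
    Max gray
      Hana gray
        Pia gray
        Pia black
      Hana black
      Max→Pia: Pia black — skip
    Max black
    Cal→Pia: Pia black — skip
  Cal black
  Dee gray
    Dee→Hana: Hana black — skip
  Dee black
  Fay gray
    Fay→Pia: Pia black — skip
  Fay black
  Jon→Gus: Gus black — skip
  Kai gray
    Kai→Fay: Fay black — skip
    Kai→Hana: Hana black — skip
    Kai→Pia: Pia black — skip
  Kai black
  Lia gray
    Lia→Dee: Dee black — skip
    Lia→Gus: Gus black — skip
    Ivy gray
      Ivy→Ava: Ava black — skip
      Ivy→Gus: Gus black — skip
      Ivy→Jon: Jon is gray → back edge
First back edge: Ivy → Jon.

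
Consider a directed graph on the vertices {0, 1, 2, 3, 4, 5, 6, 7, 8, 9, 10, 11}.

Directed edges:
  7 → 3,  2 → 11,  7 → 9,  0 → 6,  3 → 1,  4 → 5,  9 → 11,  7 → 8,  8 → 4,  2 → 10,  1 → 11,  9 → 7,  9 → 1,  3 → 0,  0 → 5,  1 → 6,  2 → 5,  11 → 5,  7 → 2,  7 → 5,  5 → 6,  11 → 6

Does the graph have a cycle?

DFS with white/gray/black marking, starting from 0:
0 gray
  5 gray
    6 gray
    6 black
  5 black
  0→6: 6 black — skip
0 black
1 gray
  11 gray
    11→5: 5 black — skip
    11→6: 6 black — skip
  11 black
  1→6: 6 black — skip
1 black
2 gray
  2→5: 5 black — skip
  10 gray
  10 black
  2→11: 11 black — skip
2 black
3 gray
  3→1: 1 black — skip
  3→0: 0 black — skip
3 black
4 gray
  4→5: 5 black — skip
4 black
7 gray
  9 gray
    9→1: 1 black — skip
    9→11: 11 black — skip
    9→7: 7 is gray → back edge
Back edge found, so a cycle exists: 7 → 9 → 7.

Yes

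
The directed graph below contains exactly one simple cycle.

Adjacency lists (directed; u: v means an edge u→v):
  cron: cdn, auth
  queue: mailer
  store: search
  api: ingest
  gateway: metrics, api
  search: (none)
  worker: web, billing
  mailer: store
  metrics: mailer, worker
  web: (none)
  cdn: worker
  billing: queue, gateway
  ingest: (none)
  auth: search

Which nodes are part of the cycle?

worker, billing, gateway, metrics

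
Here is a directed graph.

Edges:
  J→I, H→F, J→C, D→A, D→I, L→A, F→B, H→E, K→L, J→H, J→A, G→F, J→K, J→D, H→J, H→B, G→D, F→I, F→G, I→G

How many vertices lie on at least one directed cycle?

A vertex is on a directed cycle iff it belongs to a strongly connected component of size ≥ 2 (or has a self-loop).
The vertices on cycles are {D, F, G, H, I, J} — 6 in total.

6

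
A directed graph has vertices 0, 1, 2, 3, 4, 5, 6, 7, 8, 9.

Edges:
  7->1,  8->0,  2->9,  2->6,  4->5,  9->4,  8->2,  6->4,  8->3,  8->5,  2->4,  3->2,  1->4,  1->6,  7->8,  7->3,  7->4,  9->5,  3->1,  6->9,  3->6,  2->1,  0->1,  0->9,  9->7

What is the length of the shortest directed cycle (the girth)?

4

For each vertex v, BFS finds the shortest path from v back to v.
The shortest such closed walk is 8 → 2 → 9 → 7 → 8, length 4.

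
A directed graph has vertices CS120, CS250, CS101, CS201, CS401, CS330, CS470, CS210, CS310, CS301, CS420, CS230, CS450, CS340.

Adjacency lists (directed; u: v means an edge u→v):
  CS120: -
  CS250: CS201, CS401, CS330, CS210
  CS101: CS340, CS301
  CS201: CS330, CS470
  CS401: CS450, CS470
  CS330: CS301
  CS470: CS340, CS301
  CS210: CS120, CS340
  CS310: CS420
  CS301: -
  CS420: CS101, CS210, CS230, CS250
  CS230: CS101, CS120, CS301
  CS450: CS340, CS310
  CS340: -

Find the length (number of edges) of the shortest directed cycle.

5

For each vertex v, BFS finds the shortest path from v back to v.
The shortest such closed walk is CS310 → CS420 → CS250 → CS401 → CS450 → CS310, length 5.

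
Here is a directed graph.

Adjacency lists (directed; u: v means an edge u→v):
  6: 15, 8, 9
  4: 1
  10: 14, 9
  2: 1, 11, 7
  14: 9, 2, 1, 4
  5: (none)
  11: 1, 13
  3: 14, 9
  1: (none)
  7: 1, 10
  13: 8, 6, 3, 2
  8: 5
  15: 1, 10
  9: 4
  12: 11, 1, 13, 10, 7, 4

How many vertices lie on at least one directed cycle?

9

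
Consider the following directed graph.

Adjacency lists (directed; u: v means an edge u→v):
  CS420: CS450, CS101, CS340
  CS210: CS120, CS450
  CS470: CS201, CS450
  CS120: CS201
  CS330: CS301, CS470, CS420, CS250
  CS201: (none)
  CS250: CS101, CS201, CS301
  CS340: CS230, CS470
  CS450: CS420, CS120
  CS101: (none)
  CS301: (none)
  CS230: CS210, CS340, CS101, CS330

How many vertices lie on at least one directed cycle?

7

A vertex is on a directed cycle iff it belongs to a strongly connected component of size ≥ 2 (or has a self-loop).
The vertices on cycles are {CS210, CS230, CS330, CS340, CS420, CS450, CS470} — 7 in total.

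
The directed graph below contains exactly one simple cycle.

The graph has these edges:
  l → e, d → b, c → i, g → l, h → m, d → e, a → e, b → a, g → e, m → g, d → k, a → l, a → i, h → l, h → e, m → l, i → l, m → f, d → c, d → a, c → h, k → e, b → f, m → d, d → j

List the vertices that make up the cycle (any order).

DFS with gray/black marking from d:
d gray
  a gray
    e gray
    e black
    i gray
      l gray
        l→e: e black — skip
      l black
    i black
    a→l: l black — skip
  a black
  c gray
    h gray
      h→l: l black — skip
      h→e: e black — skip
      m gray
        f gray
        f black
        m→l: l black — skip
        g gray
          g→e: e black — skip
          g→l: l black — skip
        g black
        m→d: d is gray → back edge
Back edge closes the cycle d → c → h → m → d; its vertices are {c, d, h, m}.

c, d, h, m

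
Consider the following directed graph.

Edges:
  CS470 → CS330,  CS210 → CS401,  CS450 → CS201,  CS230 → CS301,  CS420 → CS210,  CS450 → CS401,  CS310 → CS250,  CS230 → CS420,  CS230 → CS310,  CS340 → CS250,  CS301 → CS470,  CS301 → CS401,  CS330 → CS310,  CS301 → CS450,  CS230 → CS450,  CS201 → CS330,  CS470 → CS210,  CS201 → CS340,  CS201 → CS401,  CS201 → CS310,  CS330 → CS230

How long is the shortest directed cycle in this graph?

4

For each vertex v, BFS finds the shortest path from v back to v.
The shortest such closed walk is CS230 → CS450 → CS201 → CS330 → CS230, length 4.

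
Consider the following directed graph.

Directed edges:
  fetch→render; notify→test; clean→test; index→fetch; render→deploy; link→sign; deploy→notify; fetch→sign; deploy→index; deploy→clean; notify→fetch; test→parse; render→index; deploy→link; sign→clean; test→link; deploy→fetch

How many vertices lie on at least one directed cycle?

A vertex is on a directed cycle iff it belongs to a strongly connected component of size ≥ 2 (or has a self-loop).
The vertices on cycles are {link, sign, test, clean, fetch, index, deploy, notify, render} — 9 in total.

9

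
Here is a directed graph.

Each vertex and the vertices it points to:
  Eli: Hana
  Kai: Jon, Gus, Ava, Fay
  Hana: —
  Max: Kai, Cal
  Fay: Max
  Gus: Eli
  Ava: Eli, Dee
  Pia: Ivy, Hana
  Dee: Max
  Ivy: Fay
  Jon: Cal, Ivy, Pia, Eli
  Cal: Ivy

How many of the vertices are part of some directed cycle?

A vertex is on a directed cycle iff it belongs to a strongly connected component of size ≥ 2 (or has a self-loop).
The vertices on cycles are {Ava, Cal, Dee, Fay, Ivy, Jon, Kai, Max, Pia} — 9 in total.

9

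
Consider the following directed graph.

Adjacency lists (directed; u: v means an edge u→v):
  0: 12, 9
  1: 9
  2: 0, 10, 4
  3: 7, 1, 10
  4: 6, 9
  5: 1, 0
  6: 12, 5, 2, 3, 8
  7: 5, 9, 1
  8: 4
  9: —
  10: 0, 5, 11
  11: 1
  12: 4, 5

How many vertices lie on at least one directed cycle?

10

A vertex is on a directed cycle iff it belongs to a strongly connected component of size ≥ 2 (or has a self-loop).
The vertices on cycles are {0, 2, 3, 4, 5, 6, 7, 8, 10, 12} — 10 in total.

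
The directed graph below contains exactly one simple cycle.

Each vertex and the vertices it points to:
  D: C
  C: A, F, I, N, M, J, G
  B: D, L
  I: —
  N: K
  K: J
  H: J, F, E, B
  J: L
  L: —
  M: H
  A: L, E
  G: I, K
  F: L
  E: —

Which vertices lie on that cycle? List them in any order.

DFS with gray/black marking from C:
C gray
  A gray
    L gray
    L black
    E gray
    E black
  A black
  F gray
    F→L: L black — skip
  F black
  I gray
  I black
  N gray
    K gray
      J gray
        J→L: L black — skip
      J black
    K black
  N black
  M gray
    H gray
      H→J: J black — skip
      H→F: F black — skip
      H→E: E black — skip
      B gray
        D gray
          D→C: C is gray → back edge
Back edge closes the cycle C → M → H → B → D → C; its vertices are {B, C, D, H, M}.

B, C, D, H, M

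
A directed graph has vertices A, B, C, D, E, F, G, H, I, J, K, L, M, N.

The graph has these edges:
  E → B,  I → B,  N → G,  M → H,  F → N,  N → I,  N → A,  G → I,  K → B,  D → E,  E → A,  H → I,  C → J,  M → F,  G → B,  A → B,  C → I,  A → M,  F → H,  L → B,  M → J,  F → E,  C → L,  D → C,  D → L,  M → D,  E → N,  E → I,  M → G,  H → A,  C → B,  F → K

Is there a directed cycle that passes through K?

K lies on a cycle iff there is a path from K back to itself.
Exploring from K, it never reaches itself; equivalently, its strongly connected component is a singleton.

No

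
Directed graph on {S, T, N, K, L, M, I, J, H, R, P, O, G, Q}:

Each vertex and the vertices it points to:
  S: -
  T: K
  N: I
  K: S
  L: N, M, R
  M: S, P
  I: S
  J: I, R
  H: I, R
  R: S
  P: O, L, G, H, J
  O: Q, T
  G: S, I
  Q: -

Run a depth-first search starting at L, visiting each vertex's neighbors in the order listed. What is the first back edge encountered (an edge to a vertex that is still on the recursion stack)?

P->L

DFS from L (visiting each vertex's neighbors in the order listed); mark gray on enter, black on exit:
L gray
  N gray
    I gray
      S gray
      S black
    I black
  N black
  M gray
    M→S: S black — skip
    P gray
      O gray
        Q gray
        Q black
        T gray
          K gray
            K→S: S black — skip
          K black
        T black
      O black
      P→L: L is gray → back edge
First back edge: P → L.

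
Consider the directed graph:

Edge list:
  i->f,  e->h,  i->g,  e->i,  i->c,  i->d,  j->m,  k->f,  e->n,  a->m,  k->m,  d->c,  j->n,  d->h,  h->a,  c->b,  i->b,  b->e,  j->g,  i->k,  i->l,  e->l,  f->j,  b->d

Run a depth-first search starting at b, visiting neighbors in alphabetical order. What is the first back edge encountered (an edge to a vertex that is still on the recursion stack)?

c->b

DFS from b (visiting neighbors in alphabetical order); mark gray on enter, black on exit:
b gray
  d gray
    c gray
      c→b: b is gray → back edge
First back edge: c → b.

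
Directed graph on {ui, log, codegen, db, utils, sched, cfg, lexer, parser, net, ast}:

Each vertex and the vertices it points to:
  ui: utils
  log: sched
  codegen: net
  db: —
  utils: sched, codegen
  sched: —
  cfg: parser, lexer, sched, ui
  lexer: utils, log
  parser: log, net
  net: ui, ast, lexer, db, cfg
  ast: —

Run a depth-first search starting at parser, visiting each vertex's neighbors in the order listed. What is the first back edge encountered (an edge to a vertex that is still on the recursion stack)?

DFS from parser (visiting each vertex's neighbors in the order listed); mark gray on enter, black on exit:
parser gray
  log gray
    sched gray
    sched black
  log black
  net gray
    ui gray
      utils gray
        utils→sched: sched black — skip
        codegen gray
          codegen→net: net is gray → back edge
First back edge: codegen → net.

codegen→net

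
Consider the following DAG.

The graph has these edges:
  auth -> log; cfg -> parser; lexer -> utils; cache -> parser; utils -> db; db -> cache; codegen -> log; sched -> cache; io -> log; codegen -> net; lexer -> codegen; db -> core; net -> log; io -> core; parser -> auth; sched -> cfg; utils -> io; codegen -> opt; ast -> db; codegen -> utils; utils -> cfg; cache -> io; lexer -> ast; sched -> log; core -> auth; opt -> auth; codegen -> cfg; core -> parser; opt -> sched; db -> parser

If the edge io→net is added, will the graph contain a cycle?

No

Adding io→net creates a cycle iff net can already reach io.
Explore from net: no path reaches io. The graph stays acyclic.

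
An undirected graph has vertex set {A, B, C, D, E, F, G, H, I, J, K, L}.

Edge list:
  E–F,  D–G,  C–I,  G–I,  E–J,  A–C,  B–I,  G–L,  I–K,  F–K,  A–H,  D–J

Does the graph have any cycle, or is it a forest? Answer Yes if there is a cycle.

DFS, tracking each vertex's parent; an edge to a visited non-parent vertex closes a cycle.
Start from L:
visit L (parent –)
  visit G (parent L)
    visit I (parent G)
      visit B (parent I)
        B–I: parent, skip
      visit K (parent I)
        visit F (parent K)
          F–K: parent, skip
          visit E (parent F)
            E–F: parent, skip
            visit J (parent E)
              J–E: parent, skip
              visit D (parent J)
                D–G: G visited and ≠ parent → cycle
Cycle: G – I – K – F – E – J – D – G.

Yes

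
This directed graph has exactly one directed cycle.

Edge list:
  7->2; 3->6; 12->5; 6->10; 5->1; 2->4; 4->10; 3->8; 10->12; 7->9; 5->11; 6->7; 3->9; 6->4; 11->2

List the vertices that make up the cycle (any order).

DFS with gray/black marking from 10:
10 gray
  12 gray
    5 gray
      1 gray
      1 black
      11 gray
        2 gray
          4 gray
            4→10: 10 is gray → back edge
Back edge closes the cycle 10 → 12 → 5 → 11 → 2 → 4 → 10; its vertices are {2, 4, 5, 10, 11, 12}.

2, 4, 5, 10, 11, 12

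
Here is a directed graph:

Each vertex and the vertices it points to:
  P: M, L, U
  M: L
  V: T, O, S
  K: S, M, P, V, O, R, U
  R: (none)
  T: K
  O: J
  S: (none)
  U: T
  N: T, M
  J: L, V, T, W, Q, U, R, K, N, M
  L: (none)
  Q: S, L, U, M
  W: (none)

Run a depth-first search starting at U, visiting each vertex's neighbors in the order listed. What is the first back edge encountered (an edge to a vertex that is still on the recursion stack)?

P→U

DFS from U (visiting each vertex's neighbors in the order listed); mark gray on enter, black on exit:
U gray
  T gray
    K gray
      S gray
      S black
      M gray
        L gray
        L black
      M black
      P gray
        P→M: M black — skip
        P→L: L black — skip
        P→U: U is gray → back edge
First back edge: P → U.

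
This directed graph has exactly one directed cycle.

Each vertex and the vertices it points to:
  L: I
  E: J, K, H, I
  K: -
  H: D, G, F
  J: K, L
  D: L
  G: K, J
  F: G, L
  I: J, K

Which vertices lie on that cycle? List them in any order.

I, J, L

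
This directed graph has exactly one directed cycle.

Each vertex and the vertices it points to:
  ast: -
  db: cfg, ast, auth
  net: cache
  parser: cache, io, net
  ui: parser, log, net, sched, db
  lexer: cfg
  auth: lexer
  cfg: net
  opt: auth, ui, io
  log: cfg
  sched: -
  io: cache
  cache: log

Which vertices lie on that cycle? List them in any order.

DFS with gray/black marking from log:
log gray
  cfg gray
    net gray
      cache gray
        cache→log: log is gray → back edge
Back edge closes the cycle log → cfg → net → cache → log; its vertices are {cfg, log, net, cache}.

cfg, log, net, cache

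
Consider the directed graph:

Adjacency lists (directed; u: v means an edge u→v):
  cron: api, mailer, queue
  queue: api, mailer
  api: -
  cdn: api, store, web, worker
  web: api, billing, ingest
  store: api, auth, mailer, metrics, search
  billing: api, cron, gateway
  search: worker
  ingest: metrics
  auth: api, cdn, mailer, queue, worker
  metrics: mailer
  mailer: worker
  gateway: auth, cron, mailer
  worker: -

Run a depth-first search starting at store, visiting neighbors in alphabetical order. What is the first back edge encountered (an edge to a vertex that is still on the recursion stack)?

cdn->store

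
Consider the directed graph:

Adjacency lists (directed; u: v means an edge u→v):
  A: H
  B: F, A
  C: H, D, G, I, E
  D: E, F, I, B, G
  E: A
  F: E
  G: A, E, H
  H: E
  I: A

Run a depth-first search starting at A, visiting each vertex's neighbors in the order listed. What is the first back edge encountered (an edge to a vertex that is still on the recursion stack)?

E→A

DFS from A (visiting each vertex's neighbors in the order listed); mark gray on enter, black on exit:
A gray
  H gray
    E gray
      E→A: A is gray → back edge
First back edge: E → A.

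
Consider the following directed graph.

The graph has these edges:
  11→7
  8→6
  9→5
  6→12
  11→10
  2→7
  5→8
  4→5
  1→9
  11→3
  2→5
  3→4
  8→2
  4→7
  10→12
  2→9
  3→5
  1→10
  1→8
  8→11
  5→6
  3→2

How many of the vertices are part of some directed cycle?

A vertex is on a directed cycle iff it belongs to a strongly connected component of size ≥ 2 (or has a self-loop).
The vertices on cycles are {2, 3, 4, 5, 8, 9, 11} — 7 in total.

7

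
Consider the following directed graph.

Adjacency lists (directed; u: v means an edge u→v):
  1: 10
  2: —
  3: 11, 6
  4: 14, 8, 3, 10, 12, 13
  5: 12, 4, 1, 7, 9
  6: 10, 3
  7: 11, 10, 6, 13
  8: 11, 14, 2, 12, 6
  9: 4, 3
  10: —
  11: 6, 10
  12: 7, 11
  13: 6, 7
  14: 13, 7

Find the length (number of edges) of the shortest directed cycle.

2

For each vertex v, BFS finds the shortest path from v back to v.
The shortest such closed walk is 3 → 6 → 3, length 2.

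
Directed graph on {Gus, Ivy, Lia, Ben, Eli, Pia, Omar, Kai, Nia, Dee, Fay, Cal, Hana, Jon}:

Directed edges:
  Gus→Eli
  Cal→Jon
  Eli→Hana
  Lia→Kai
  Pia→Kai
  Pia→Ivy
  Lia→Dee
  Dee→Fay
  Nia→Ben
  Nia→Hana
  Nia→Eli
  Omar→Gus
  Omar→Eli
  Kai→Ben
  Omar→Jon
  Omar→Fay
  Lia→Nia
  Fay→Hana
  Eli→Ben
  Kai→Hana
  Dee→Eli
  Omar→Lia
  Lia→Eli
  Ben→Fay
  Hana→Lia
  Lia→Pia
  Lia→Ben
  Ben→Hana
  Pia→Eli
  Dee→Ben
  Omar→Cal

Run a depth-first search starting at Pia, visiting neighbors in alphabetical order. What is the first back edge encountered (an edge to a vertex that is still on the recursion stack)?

DFS from Pia (visiting neighbors in alphabetical order); mark gray on enter, black on exit:
Pia gray
  Eli gray
    Ben gray
      Fay gray
        Hana gray
          Lia gray
            Lia→Ben: Ben is gray → back edge
First back edge: Lia → Ben.

Lia->Ben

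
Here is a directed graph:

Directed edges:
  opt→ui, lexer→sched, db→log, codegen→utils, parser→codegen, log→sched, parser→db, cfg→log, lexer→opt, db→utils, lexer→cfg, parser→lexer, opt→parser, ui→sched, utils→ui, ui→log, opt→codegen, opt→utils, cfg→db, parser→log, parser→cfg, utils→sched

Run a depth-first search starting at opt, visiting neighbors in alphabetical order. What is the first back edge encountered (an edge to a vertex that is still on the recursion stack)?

DFS from opt (visiting neighbors in alphabetical order); mark gray on enter, black on exit:
opt gray
  codegen gray
    utils gray
      sched gray
      sched black
      ui gray
        log gray
          log→sched: sched black — skip
        log black
        ui→sched: sched black — skip
      ui black
    utils black
  codegen black
  parser gray
    cfg gray
      db gray
        db→log: log black — skip
        db→utils: utils black — skip
      db black
      cfg→log: log black — skip
    cfg black
    parser→codegen: codegen black — skip
    parser→db: db black — skip
    lexer gray
      lexer→cfg: cfg black — skip
      lexer→opt: opt is gray → back edge
First back edge: lexer → opt.

lexer→opt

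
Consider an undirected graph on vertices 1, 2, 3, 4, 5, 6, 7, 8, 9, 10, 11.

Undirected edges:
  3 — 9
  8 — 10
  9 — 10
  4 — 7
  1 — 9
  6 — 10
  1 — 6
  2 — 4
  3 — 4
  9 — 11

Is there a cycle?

Yes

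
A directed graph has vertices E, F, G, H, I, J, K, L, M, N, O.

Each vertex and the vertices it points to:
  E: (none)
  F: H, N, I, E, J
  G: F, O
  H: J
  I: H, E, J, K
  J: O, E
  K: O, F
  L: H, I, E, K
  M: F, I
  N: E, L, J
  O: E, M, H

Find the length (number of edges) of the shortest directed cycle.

For each vertex v, BFS finds the shortest path from v back to v.
The shortest such closed walk is O → H → J → O, length 3.

3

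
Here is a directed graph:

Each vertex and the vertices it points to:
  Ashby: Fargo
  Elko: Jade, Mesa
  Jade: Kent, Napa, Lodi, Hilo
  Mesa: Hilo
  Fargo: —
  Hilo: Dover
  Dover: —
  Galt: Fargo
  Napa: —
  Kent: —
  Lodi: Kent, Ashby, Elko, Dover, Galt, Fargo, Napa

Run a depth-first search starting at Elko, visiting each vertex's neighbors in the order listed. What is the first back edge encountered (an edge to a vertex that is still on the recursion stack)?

Lodi->Elko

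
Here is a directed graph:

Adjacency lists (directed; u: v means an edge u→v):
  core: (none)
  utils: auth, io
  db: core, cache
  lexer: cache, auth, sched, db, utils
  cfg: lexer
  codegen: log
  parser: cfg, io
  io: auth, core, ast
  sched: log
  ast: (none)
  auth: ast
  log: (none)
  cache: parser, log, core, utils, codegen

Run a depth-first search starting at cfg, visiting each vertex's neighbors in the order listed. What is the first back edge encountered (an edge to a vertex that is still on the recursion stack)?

parser→cfg

DFS from cfg (visiting each vertex's neighbors in the order listed); mark gray on enter, black on exit:
cfg gray
  lexer gray
    cache gray
      parser gray
        parser→cfg: cfg is gray → back edge
First back edge: parser → cfg.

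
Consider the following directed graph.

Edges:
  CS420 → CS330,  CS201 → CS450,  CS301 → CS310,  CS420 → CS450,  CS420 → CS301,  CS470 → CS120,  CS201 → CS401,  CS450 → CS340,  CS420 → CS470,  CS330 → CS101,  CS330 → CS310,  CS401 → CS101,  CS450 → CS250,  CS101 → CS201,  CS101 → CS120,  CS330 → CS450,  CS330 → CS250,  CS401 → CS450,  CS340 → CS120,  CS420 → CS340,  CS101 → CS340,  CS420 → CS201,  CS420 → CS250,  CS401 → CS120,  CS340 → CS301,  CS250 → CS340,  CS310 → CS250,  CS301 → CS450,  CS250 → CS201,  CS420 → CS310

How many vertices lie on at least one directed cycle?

8

A vertex is on a directed cycle iff it belongs to a strongly connected component of size ≥ 2 (or has a self-loop).
The vertices on cycles are {CS101, CS201, CS250, CS301, CS310, CS340, CS401, CS450} — 8 in total.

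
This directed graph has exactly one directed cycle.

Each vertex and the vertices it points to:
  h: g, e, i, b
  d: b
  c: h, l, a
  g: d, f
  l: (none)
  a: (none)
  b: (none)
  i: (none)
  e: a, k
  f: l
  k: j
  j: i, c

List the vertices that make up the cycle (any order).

DFS with gray/black marking from j:
j gray
  i gray
  i black
  c gray
    h gray
      g gray
        d gray
          b gray
          b black
        d black
        f gray
          l gray
          l black
        f black
      g black
      e gray
        a gray
        a black
        k gray
          k→j: j is gray → back edge
Back edge closes the cycle j → c → h → e → k → j; its vertices are {c, e, h, j, k}.

c, e, h, j, k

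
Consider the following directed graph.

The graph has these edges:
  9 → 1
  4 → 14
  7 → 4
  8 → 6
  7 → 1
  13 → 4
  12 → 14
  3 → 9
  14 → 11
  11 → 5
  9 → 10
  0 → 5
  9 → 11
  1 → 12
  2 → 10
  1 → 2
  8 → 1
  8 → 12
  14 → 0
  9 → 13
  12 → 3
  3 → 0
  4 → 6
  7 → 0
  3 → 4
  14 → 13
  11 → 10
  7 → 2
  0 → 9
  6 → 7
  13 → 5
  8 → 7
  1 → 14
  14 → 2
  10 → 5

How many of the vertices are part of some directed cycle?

A vertex is on a directed cycle iff it belongs to a strongly connected component of size ≥ 2 (or has a self-loop).
The vertices on cycles are {0, 1, 3, 4, 6, 7, 9, 12, 13, 14} — 10 in total.

10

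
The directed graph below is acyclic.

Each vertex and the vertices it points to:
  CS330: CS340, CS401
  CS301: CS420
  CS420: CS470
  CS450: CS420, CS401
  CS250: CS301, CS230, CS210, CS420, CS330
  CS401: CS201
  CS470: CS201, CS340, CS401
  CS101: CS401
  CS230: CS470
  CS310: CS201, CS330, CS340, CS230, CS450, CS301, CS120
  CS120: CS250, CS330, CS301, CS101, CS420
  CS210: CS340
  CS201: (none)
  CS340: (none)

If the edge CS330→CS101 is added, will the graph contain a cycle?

Adding CS330→CS101 creates a cycle iff CS101 can already reach CS330.
Explore from CS101: no path reaches CS330. The graph stays acyclic.

No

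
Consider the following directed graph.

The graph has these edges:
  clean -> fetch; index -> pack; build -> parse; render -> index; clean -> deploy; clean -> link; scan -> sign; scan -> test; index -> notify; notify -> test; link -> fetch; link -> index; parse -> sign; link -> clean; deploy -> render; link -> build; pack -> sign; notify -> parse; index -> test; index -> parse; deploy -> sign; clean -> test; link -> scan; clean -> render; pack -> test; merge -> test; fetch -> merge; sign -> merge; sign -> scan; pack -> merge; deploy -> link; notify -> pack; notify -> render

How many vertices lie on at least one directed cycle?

8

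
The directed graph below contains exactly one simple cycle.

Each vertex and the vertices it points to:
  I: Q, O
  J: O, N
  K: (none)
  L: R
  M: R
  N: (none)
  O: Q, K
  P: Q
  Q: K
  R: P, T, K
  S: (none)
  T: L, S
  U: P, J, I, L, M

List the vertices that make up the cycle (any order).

L, R, T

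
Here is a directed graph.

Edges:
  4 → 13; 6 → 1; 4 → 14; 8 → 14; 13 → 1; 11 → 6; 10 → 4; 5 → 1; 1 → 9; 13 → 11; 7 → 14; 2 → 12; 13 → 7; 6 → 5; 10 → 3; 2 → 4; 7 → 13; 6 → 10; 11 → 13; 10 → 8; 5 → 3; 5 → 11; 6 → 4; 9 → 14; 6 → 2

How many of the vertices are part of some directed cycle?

8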